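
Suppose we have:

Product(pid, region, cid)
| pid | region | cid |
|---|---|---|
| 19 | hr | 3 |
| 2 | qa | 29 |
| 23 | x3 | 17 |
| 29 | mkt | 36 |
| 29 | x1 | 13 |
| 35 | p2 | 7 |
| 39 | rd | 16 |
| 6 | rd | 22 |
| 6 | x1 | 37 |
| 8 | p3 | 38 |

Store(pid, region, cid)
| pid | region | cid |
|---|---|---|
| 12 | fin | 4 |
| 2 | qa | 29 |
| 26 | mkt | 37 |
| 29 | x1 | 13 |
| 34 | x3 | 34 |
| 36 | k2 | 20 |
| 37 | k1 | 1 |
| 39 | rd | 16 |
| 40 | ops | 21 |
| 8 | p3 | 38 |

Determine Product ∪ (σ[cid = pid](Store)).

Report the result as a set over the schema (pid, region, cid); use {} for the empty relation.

{(19, hr, 3), (2, qa, 29), (23, x3, 17), (29, mkt, 36), (29, x1, 13), (34, x3, 34), (35, p2, 7), (39, rd, 16), (6, rd, 22), (6, x1, 37), (8, p3, 38)}

Selection cid = pid: {(34, x3, 34)}
Union: {(19, hr, 3), (2, qa, 29), (23, x3, 17), (29, mkt, 36), (29, x1, 13), (35, p2, 7), (39, rd, 16), (6, rd, 22), (6, x1, 37), (8, p3, 38)} with {(34, x3, 34)} → {(19, hr, 3), (2, qa, 29), (23, x3, 17), (29, mkt, 36), (29, x1, 13), (34, x3, 34), (35, p2, 7), (39, rd, 16), (6, rd, 22), (6, x1, 37), (8, p3, 38)}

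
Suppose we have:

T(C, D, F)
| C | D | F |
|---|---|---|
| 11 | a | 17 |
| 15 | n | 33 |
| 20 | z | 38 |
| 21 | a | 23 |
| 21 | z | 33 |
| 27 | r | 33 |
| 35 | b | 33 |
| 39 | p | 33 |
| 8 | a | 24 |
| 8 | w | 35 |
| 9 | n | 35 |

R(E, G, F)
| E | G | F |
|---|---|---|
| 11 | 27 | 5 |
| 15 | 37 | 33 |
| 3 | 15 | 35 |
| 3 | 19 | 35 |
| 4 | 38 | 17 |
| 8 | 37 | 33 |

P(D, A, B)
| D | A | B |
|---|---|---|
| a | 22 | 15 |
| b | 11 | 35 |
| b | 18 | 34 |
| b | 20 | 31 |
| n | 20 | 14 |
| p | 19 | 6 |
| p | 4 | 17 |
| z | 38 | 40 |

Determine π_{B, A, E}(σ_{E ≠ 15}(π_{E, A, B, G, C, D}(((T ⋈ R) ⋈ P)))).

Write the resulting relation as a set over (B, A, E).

T ⋈ R (natural join on F): {(11, a, 17, 4, 38), (15, n, 33, 15, 37), (15, n, 33, 8, 37), (21, z, 33, 15, 37), (21, z, 33, 8, 37), (27, r, 33, 15, 37), (27, r, 33, 8, 37), (35, b, 33, 15, 37), (35, b, 33, 8, 37), (39, p, 33, 15, 37), (39, p, 33, 8, 37), (8, w, 35, 3, 15), (8, w, 35, 3, 19), (9, n, 35, 3, 15), (9, n, 35, 3, 19)}
(T ⋈ R) ⋈ P (natural join on D): {(11, a, 17, 4, 38, 22, 15), (15, n, 33, 15, 37, 20, 14), (15, n, 33, 8, 37, 20, 14), (21, z, 33, 15, 37, 38, 40), (21, z, 33, 8, 37, 38, 40), (35, b, 33, 15, 37, 11, 35), (35, b, 33, 15, 37, 18, 34), (35, b, 33, 15, 37, 20, 31), (35, b, 33, 8, 37, 11, 35), (35, b, 33, 8, 37, 18, 34), (35, b, 33, 8, 37, 20, 31), (39, p, 33, 15, 37, 19, 6), (39, p, 33, 15, 37, 4, 17), (39, p, 33, 8, 37, 19, 6), (39, p, 33, 8, 37, 4, 17), (9, n, 35, 3, 15, 20, 14), (9, n, 35, 3, 19, 20, 14)}
Keep only column(s) E, A, B, G, C, D: {(15, 11, 35, 37, 35, b), (15, 18, 34, 37, 35, b), (15, 19, 6, 37, 39, p), (15, 20, 14, 37, 15, n), (15, 20, 31, 37, 35, b), (15, 38, 40, 37, 21, z), (15, 4, 17, 37, 39, p), (3, 20, 14, 15, 9, n), (3, 20, 14, 19, 9, n), (4, 22, 15, 38, 11, a), (8, 11, 35, 37, 35, b), (8, 18, 34, 37, 35, b), (8, 19, 6, 37, 39, p), (8, 20, 14, 37, 15, n), (8, 20, 31, 37, 35, b), (8, 38, 40, 37, 21, z), (8, 4, 17, 37, 39, p)}
σ[E ≠ 15]: keep tuples satisfying E ≠ 15 → {(3, 20, 14, 15, 9, n), (3, 20, 14, 19, 9, n), (4, 22, 15, 38, 11, a), (8, 11, 35, 37, 35, b), (8, 18, 34, 37, 35, b), (8, 19, 6, 37, 39, p), (8, 20, 14, 37, 15, n), (8, 20, 31, 37, 35, b), (8, 38, 40, 37, 21, z), (8, 4, 17, 37, 39, p)}
Keep only column(s) B, A, E (1 duplicate(s) eliminated): {(14, 20, 3), (14, 20, 8), (15, 22, 4), (17, 4, 8), (31, 20, 8), (34, 18, 8), (35, 11, 8), (40, 38, 8), (6, 19, 8)}

{(14, 20, 3), (14, 20, 8), (15, 22, 4), (17, 4, 8), (31, 20, 8), (34, 18, 8), (35, 11, 8), (40, 38, 8), (6, 19, 8)}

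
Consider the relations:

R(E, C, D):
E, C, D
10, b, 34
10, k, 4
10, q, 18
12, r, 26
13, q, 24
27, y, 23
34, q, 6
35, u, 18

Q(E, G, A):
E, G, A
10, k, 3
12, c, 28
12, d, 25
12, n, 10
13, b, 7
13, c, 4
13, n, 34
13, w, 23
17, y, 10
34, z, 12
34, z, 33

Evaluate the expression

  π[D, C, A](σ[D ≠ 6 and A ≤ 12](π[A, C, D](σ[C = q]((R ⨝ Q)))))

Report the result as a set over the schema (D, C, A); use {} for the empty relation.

{(18, q, 3), (24, q, 4), (24, q, 7)}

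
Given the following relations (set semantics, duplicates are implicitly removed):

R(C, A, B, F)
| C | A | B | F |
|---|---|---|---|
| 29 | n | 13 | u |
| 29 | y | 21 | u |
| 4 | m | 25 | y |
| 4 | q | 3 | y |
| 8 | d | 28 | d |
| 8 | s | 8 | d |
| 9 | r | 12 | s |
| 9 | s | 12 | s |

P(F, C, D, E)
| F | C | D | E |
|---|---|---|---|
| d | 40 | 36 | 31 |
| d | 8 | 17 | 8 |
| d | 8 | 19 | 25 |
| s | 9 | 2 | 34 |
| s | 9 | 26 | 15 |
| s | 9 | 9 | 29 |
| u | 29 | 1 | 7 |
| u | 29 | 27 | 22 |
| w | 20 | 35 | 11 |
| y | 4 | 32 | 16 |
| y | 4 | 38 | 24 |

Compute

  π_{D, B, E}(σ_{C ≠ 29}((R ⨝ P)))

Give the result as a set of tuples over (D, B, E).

{(17, 28, 8), (17, 8, 8), (19, 28, 25), (19, 8, 25), (2, 12, 34), (26, 12, 15), (32, 25, 16), (32, 3, 16), (38, 25, 24), (38, 3, 24), (9, 12, 29)}

Joining R and P on C, F yields {(29, n, 13, u, 1, 7), (29, n, 13, u, 27, 22), (29, y, 21, u, 1, 7), (29, y, 21, u, 27, 22), (4, m, 25, y, 32, 16), (4, m, 25, y, 38, 24), (4, q, 3, y, 32, 16), (4, q, 3, y, 38, 24), (8, d, 28, d, 17, 8), (8, d, 28, d, 19, 25), (8, s, 8, d, 17, 8), (8, s, 8, d, 19, 25), (9, r, 12, s, 2, 34), (9, r, 12, s, 26, 15), (9, r, 12, s, 9, 29), (9, s, 12, s, 2, 34), (9, s, 12, s, 26, 15), (9, s, 12, s, 9, 29)}.
Apply σ_{C ≠ 29}; surviving tuples: {(4, m, 25, y, 32, 16), (4, m, 25, y, 38, 24), (4, q, 3, y, 32, 16), (4, q, 3, y, 38, 24), (8, d, 28, d, 17, 8), (8, d, 28, d, 19, 25), (8, s, 8, d, 17, 8), (8, s, 8, d, 19, 25), (9, r, 12, s, 2, 34), (9, r, 12, s, 26, 15), (9, r, 12, s, 9, 29), (9, s, 12, s, 2, 34), (9, s, 12, s, 26, 15), (9, s, 12, s, 9, 29)}
π_{D, B, E} gives {(17, 28, 8), (17, 8, 8), (19, 28, 25), (19, 8, 25), (2, 12, 34), (26, 12, 15), (32, 25, 16), (32, 3, 16), (38, 25, 24), (38, 3, 24), (9, 12, 29)} (3 duplicate(s) eliminated).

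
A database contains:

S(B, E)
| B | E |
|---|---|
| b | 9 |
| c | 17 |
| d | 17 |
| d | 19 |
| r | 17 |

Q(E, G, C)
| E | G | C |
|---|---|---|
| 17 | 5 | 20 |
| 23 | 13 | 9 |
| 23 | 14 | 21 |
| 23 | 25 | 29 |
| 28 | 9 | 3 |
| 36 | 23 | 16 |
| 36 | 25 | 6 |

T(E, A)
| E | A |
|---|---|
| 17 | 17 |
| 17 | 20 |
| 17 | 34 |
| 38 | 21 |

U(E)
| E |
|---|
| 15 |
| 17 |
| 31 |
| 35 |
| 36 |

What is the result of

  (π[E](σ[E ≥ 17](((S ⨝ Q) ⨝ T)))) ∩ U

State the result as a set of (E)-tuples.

S ⋈ Q (natural join on E): {(c, 17, 5, 20), (d, 17, 5, 20), (r, 17, 5, 20)}
(S ⨝ Q) ⋈ T (natural join on E): {(c, 17, 5, 20, 17), (c, 17, 5, 20, 20), (c, 17, 5, 20, 34), (d, 17, 5, 20, 17), (d, 17, 5, 20, 20), (d, 17, 5, 20, 34), (r, 17, 5, 20, 17), (r, 17, 5, 20, 20), (r, 17, 5, 20, 34)}
Filtering on E ≥ 17 leaves {(c, 17, 5, 20, 17), (c, 17, 5, 20, 20), (c, 17, 5, 20, 34), (d, 17, 5, 20, 17), (d, 17, 5, 20, 20), (d, 17, 5, 20, 34), (r, 17, 5, 20, 17), (r, 17, 5, 20, 20), (r, 17, 5, 20, 34)}.
π[E]: project onto (E) (8 duplicate(s) eliminated) → {17}
Set intersection of the two operands is {17}.

{17}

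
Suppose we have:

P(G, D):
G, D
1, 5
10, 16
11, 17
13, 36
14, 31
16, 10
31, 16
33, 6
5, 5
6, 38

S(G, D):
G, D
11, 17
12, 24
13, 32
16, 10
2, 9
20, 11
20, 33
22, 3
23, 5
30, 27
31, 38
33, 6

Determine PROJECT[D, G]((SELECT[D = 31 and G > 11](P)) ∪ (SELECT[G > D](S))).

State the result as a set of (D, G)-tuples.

Filtering on D = 31 and G > 11 leaves {(14, 31)}.
Filtering on G > D leaves {(16, 10), (20, 11), (22, 3), (23, 5), (30, 27), (33, 6)}.
Set union of the two operands is {(14, 31), (16, 10), (20, 11), (22, 3), (23, 5), (30, 27), (33, 6)}.
π_{D, G} gives {(10, 16), (11, 20), (27, 30), (3, 22), (31, 14), (5, 23), (6, 33)}.

{(10, 16), (11, 20), (27, 30), (3, 22), (31, 14), (5, 23), (6, 33)}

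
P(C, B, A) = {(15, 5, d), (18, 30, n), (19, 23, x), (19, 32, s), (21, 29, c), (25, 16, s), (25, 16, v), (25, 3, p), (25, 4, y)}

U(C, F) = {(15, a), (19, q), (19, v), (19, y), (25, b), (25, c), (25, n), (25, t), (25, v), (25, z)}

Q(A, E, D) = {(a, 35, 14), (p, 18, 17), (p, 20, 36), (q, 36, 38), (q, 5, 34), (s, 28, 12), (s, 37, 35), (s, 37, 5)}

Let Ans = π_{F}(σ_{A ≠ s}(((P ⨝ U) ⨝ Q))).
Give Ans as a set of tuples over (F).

Natural join on C: {(15, 5, d, a), (19, 23, x, q), (19, 23, x, v), (19, 23, x, y), (19, 32, s, q), (19, 32, s, v), (19, 32, s, y), (25, 16, s, b), (25, 16, s, c), (25, 16, s, n), (25, 16, s, t), (25, 16, s, v), (25, 16, s, z), (25, 16, v, b), (25, 16, v, c), (25, 16, v, n), (25, 16, v, t), (25, 16, v, v), (25, 16, v, z), (25, 3, p, b), (25, 3, p, c), (25, 3, p, n), (25, 3, p, t), (25, 3, p, v), (25, 3, p, z), (25, 4, y, b), (25, 4, y, c), (25, 4, y, n), (25, 4, y, t), (25, 4, y, v), (25, 4, y, z)}
Natural join on A: {(19, 32, s, q, 28, 12), (19, 32, s, q, 37, 35), (19, 32, s, q, 37, 5), (19, 32, s, v, 28, 12), (19, 32, s, v, 37, 35), (19, 32, s, v, 37, 5), (19, 32, s, y, 28, 12), (19, 32, s, y, 37, 35), (19, 32, s, y, 37, 5), (25, 16, s, b, 28, 12), (25, 16, s, b, 37, 35), (25, 16, s, b, 37, 5), (25, 16, s, c, 28, 12), (25, 16, s, c, 37, 35), (25, 16, s, c, 37, 5), (25, 16, s, n, 28, 12), (25, 16, s, n, 37, 35), (25, 16, s, n, 37, 5), (25, 16, s, t, 28, 12), (25, 16, s, t, 37, 35), (25, 16, s, t, 37, 5), (25, 16, s, v, 28, 12), (25, 16, s, v, 37, 35), (25, 16, s, v, 37, 5), (25, 16, s, z, 28, 12), (25, 16, s, z, 37, 35), (25, 16, s, z, 37, 5), (25, 3, p, b, 18, 17), (25, 3, p, b, 20, 36), (25, 3, p, c, 18, 17), (25, 3, p, c, 20, 36), (25, 3, p, n, 18, 17), (25, 3, p, n, 20, 36), (25, 3, p, t, 18, 17), (25, 3, p, t, 20, 36), (25, 3, p, v, 18, 17), (25, 3, p, v, 20, 36), (25, 3, p, z, 18, 17), (25, 3, p, z, 20, 36)}
σ[A ≠ s]: keep tuples satisfying A ≠ s → {(25, 3, p, b, 18, 17), (25, 3, p, b, 20, 36), (25, 3, p, c, 18, 17), (25, 3, p, c, 20, 36), (25, 3, p, n, 18, 17), (25, 3, p, n, 20, 36), (25, 3, p, t, 18, 17), (25, 3, p, t, 20, 36), (25, 3, p, v, 18, 17), (25, 3, p, v, 20, 36), (25, 3, p, z, 18, 17), (25, 3, p, z, 20, 36)}
Keep only column(s) F (6 duplicate(s) eliminated): {b, c, n, t, v, z}

{b, c, n, t, v, z}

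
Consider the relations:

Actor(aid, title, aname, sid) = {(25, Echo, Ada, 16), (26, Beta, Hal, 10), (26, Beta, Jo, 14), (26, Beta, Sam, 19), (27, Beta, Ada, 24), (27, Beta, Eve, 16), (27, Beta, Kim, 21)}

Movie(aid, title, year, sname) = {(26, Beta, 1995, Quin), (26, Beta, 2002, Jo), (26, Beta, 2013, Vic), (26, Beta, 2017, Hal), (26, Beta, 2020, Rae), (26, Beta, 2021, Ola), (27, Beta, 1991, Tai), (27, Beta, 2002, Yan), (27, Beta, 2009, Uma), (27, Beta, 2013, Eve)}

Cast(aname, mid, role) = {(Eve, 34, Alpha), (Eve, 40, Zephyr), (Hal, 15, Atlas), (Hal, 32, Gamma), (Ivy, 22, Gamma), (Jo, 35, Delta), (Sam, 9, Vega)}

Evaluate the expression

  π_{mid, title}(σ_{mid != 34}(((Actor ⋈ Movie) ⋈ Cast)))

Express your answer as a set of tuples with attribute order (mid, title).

{(15, Beta), (32, Beta), (35, Beta), (40, Beta), (9, Beta)}

Joining Actor and Movie on aid, title yields {(26, Beta, Hal, 10, 1995, Quin), (26, Beta, Hal, 10, 2002, Jo), (26, Beta, Hal, 10, 2013, Vic), (26, Beta, Hal, 10, 2017, Hal), (26, Beta, Hal, 10, 2020, Rae), (26, Beta, Hal, 10, 2021, Ola), (26, Beta, Jo, 14, 1995, Quin), (26, Beta, Jo, 14, 2002, Jo), (26, Beta, Jo, 14, 2013, Vic), (26, Beta, Jo, 14, 2017, Hal), (26, Beta, Jo, 14, 2020, Rae), (26, Beta, Jo, 14, 2021, Ola), (26, Beta, Sam, 19, 1995, Quin), (26, Beta, Sam, 19, 2002, Jo), (26, Beta, Sam, 19, 2013, Vic), (26, Beta, Sam, 19, 2017, Hal), (26, Beta, Sam, 19, 2020, Rae), (26, Beta, Sam, 19, 2021, Ola), (27, Beta, Ada, 24, 1991, Tai), (27, Beta, Ada, 24, 2002, Yan), (27, Beta, Ada, 24, 2009, Uma), (27, Beta, Ada, 24, 2013, Eve), (27, Beta, Eve, 16, 1991, Tai), (27, Beta, Eve, 16, 2002, Yan), (27, Beta, Eve, 16, 2009, Uma), (27, Beta, Eve, 16, 2013, Eve), (27, Beta, Kim, 21, 1991, Tai), (27, Beta, Kim, 21, 2002, Yan), (27, Beta, Kim, 21, 2009, Uma), (27, Beta, Kim, 21, 2013, Eve)}.
Joining (Actor ⋈ Movie) and Cast on aname yields {(26, Beta, Hal, 10, 1995, Quin, 15, Atlas), (26, Beta, Hal, 10, 1995, Quin, 32, Gamma), (26, Beta, Hal, 10, 2002, Jo, 15, Atlas), (26, Beta, Hal, 10, 2002, Jo, 32, Gamma), (26, Beta, Hal, 10, 2013, Vic, 15, Atlas), (26, Beta, Hal, 10, 2013, Vic, 32, Gamma), (26, Beta, Hal, 10, 2017, Hal, 15, Atlas), (26, Beta, Hal, 10, 2017, Hal, 32, Gamma), (26, Beta, Hal, 10, 2020, Rae, 15, Atlas), (26, Beta, Hal, 10, 2020, Rae, 32, Gamma), (26, Beta, Hal, 10, 2021, Ola, 15, Atlas), (26, Beta, Hal, 10, 2021, Ola, 32, Gamma), (26, Beta, Jo, 14, 1995, Quin, 35, Delta), (26, Beta, Jo, 14, 2002, Jo, 35, Delta), (26, Beta, Jo, 14, 2013, Vic, 35, Delta), (26, Beta, Jo, 14, 2017, Hal, 35, Delta), (26, Beta, Jo, 14, 2020, Rae, 35, Delta), (26, Beta, Jo, 14, 2021, Ola, 35, Delta), (26, Beta, Sam, 19, 1995, Quin, 9, Vega), (26, Beta, Sam, 19, 2002, Jo, 9, Vega), (26, Beta, Sam, 19, 2013, Vic, 9, Vega), (26, Beta, Sam, 19, 2017, Hal, 9, Vega), (26, Beta, Sam, 19, 2020, Rae, 9, Vega), (26, Beta, Sam, 19, 2021, Ola, 9, Vega), (27, Beta, Eve, 16, 1991, Tai, 34, Alpha), (27, Beta, Eve, 16, 1991, Tai, 40, Zephyr), (27, Beta, Eve, 16, 2002, Yan, 34, Alpha), (27, Beta, Eve, 16, 2002, Yan, 40, Zephyr), (27, Beta, Eve, 16, 2009, Uma, 34, Alpha), (27, Beta, Eve, 16, 2009, Uma, 40, Zephyr), (27, Beta, Eve, 16, 2013, Eve, 34, Alpha), (27, Beta, Eve, 16, 2013, Eve, 40, Zephyr)}.
Apply σ_{mid != 34}; surviving tuples: {(26, Beta, Hal, 10, 1995, Quin, 15, Atlas), (26, Beta, Hal, 10, 1995, Quin, 32, Gamma), (26, Beta, Hal, 10, 2002, Jo, 15, Atlas), (26, Beta, Hal, 10, 2002, Jo, 32, Gamma), (26, Beta, Hal, 10, 2013, Vic, 15, Atlas), (26, Beta, Hal, 10, 2013, Vic, 32, Gamma), (26, Beta, Hal, 10, 2017, Hal, 15, Atlas), (26, Beta, Hal, 10, 2017, Hal, 32, Gamma), (26, Beta, Hal, 10, 2020, Rae, 15, Atlas), (26, Beta, Hal, 10, 2020, Rae, 32, Gamma), (26, Beta, Hal, 10, 2021, Ola, 15, Atlas), (26, Beta, Hal, 10, 2021, Ola, 32, Gamma), (26, Beta, Jo, 14, 1995, Quin, 35, Delta), (26, Beta, Jo, 14, 2002, Jo, 35, Delta), (26, Beta, Jo, 14, 2013, Vic, 35, Delta), (26, Beta, Jo, 14, 2017, Hal, 35, Delta), (26, Beta, Jo, 14, 2020, Rae, 35, Delta), (26, Beta, Jo, 14, 2021, Ola, 35, Delta), (26, Beta, Sam, 19, 1995, Quin, 9, Vega), (26, Beta, Sam, 19, 2002, Jo, 9, Vega), (26, Beta, Sam, 19, 2013, Vic, 9, Vega), (26, Beta, Sam, 19, 2017, Hal, 9, Vega), (26, Beta, Sam, 19, 2020, Rae, 9, Vega), (26, Beta, Sam, 19, 2021, Ola, 9, Vega), (27, Beta, Eve, 16, 1991, Tai, 40, Zephyr), (27, Beta, Eve, 16, 2002, Yan, 40, Zephyr), (27, Beta, Eve, 16, 2009, Uma, 40, Zephyr), (27, Beta, Eve, 16, 2013, Eve, 40, Zephyr)}
π[mid, title]: project onto (mid, title) (23 duplicate(s) eliminated) → {(15, Beta), (32, Beta), (35, Beta), (40, Beta), (9, Beta)}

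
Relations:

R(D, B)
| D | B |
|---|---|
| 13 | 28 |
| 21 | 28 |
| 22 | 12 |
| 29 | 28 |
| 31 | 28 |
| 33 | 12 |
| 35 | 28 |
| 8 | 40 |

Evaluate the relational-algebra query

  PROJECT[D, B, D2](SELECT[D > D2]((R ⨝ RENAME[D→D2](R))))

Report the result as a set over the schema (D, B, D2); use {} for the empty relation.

ρ[D→D2]: schema becomes (D2, B); tuples unchanged.
Natural join on B: {(13, 28, 13), (13, 28, 21), (13, 28, 29), (13, 28, 31), (13, 28, 35), (21, 28, 13), (21, 28, 21), (21, 28, 29), (21, 28, 31), (21, 28, 35), (22, 12, 22), (22, 12, 33), (29, 28, 13), (29, 28, 21), (29, 28, 29), (29, 28, 31), (29, 28, 35), (31, 28, 13), (31, 28, 21), (31, 28, 29), (31, 28, 31), (31, 28, 35), (33, 12, 22), (33, 12, 33), (35, 28, 13), (35, 28, 21), (35, 28, 29), (35, 28, 31), (35, 28, 35), (8, 40, 8)}
Selection D > D2: {(21, 28, 13), (29, 28, 13), (29, 28, 21), (31, 28, 13), (31, 28, 21), (31, 28, 29), (33, 12, 22), (35, 28, 13), (35, 28, 21), (35, 28, 29), (35, 28, 31)}
Keep only column(s) D, B, D2: {(21, 28, 13), (29, 28, 13), (29, 28, 21), (31, 28, 13), (31, 28, 21), (31, 28, 29), (33, 12, 22), (35, 28, 13), (35, 28, 21), (35, 28, 29), (35, 28, 31)}

{(21, 28, 13), (29, 28, 13), (29, 28, 21), (31, 28, 13), (31, 28, 21), (31, 28, 29), (33, 12, 22), (35, 28, 13), (35, 28, 21), (35, 28, 29), (35, 28, 31)}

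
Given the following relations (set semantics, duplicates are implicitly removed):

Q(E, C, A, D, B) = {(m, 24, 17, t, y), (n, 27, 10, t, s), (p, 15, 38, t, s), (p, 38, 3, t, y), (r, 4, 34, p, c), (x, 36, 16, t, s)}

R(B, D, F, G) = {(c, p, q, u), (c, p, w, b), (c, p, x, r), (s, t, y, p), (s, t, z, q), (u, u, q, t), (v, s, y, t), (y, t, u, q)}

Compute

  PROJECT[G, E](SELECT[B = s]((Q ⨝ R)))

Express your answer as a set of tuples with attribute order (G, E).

{(p, n), (p, p), (p, x), (q, n), (q, p), (q, x)}

Q ⋈ R (natural join on D, B): {(m, 24, 17, t, y, u, q), (n, 27, 10, t, s, y, p), (n, 27, 10, t, s, z, q), (p, 15, 38, t, s, y, p), (p, 15, 38, t, s, z, q), (p, 38, 3, t, y, u, q), (r, 4, 34, p, c, q, u), (r, 4, 34, p, c, w, b), (r, 4, 34, p, c, x, r), (x, 36, 16, t, s, y, p), (x, 36, 16, t, s, z, q)}
Filtering on B = s leaves {(n, 27, 10, t, s, y, p), (n, 27, 10, t, s, z, q), (p, 15, 38, t, s, y, p), (p, 15, 38, t, s, z, q), (x, 36, 16, t, s, y, p), (x, 36, 16, t, s, z, q)}.
π_{G, E} gives {(p, n), (p, p), (p, x), (q, n), (q, p), (q, x)}.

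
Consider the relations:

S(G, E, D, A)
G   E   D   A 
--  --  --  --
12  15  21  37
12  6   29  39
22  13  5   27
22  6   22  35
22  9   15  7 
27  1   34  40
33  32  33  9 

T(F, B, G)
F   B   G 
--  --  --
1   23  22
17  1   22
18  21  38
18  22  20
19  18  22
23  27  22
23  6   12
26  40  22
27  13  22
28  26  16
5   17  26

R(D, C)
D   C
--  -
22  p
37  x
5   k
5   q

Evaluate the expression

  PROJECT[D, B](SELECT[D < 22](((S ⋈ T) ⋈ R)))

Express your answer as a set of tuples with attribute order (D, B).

S ⋈ T (natural join on G): {(12, 15, 21, 37, 23, 6), (12, 6, 29, 39, 23, 6), (22, 13, 5, 27, 1, 23), (22, 13, 5, 27, 17, 1), (22, 13, 5, 27, 19, 18), (22, 13, 5, 27, 23, 27), (22, 13, 5, 27, 26, 40), (22, 13, 5, 27, 27, 13), (22, 6, 22, 35, 1, 23), (22, 6, 22, 35, 17, 1), (22, 6, 22, 35, 19, 18), (22, 6, 22, 35, 23, 27), (22, 6, 22, 35, 26, 40), (22, 6, 22, 35, 27, 13), (22, 9, 15, 7, 1, 23), (22, 9, 15, 7, 17, 1), (22, 9, 15, 7, 19, 18), (22, 9, 15, 7, 23, 27), (22, 9, 15, 7, 26, 40), (22, 9, 15, 7, 27, 13)}
(S ⋈ T) ⋈ R (natural join on D): {(22, 13, 5, 27, 1, 23, k), (22, 13, 5, 27, 1, 23, q), (22, 13, 5, 27, 17, 1, k), (22, 13, 5, 27, 17, 1, q), (22, 13, 5, 27, 19, 18, k), (22, 13, 5, 27, 19, 18, q), (22, 13, 5, 27, 23, 27, k), (22, 13, 5, 27, 23, 27, q), (22, 13, 5, 27, 26, 40, k), (22, 13, 5, 27, 26, 40, q), (22, 13, 5, 27, 27, 13, k), (22, 13, 5, 27, 27, 13, q), (22, 6, 22, 35, 1, 23, p), (22, 6, 22, 35, 17, 1, p), (22, 6, 22, 35, 19, 18, p), (22, 6, 22, 35, 23, 27, p), (22, 6, 22, 35, 26, 40, p), (22, 6, 22, 35, 27, 13, p)}
Apply σ_{D < 22}; surviving tuples: {(22, 13, 5, 27, 1, 23, k), (22, 13, 5, 27, 1, 23, q), (22, 13, 5, 27, 17, 1, k), (22, 13, 5, 27, 17, 1, q), (22, 13, 5, 27, 19, 18, k), (22, 13, 5, 27, 19, 18, q), (22, 13, 5, 27, 23, 27, k), (22, 13, 5, 27, 23, 27, q), (22, 13, 5, 27, 26, 40, k), (22, 13, 5, 27, 26, 40, q), (22, 13, 5, 27, 27, 13, k), (22, 13, 5, 27, 27, 13, q)}
Projecting to D, B (6 duplicate(s) eliminated): {(5, 1), (5, 13), (5, 18), (5, 23), (5, 27), (5, 40)}

{(5, 1), (5, 13), (5, 18), (5, 23), (5, 27), (5, 40)}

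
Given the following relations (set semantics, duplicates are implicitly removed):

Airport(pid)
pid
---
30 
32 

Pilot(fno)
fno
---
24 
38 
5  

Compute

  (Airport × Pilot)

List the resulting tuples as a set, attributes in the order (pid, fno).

{(30, 24), (30, 38), (30, 5), (32, 24), (32, 38), (32, 5)}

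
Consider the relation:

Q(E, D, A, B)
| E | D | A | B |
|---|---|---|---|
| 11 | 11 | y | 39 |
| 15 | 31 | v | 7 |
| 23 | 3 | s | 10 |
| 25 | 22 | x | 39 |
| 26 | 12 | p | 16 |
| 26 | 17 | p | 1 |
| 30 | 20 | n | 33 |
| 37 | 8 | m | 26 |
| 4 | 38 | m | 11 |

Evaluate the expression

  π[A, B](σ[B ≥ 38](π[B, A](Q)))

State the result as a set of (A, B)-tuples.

{(x, 39), (y, 39)}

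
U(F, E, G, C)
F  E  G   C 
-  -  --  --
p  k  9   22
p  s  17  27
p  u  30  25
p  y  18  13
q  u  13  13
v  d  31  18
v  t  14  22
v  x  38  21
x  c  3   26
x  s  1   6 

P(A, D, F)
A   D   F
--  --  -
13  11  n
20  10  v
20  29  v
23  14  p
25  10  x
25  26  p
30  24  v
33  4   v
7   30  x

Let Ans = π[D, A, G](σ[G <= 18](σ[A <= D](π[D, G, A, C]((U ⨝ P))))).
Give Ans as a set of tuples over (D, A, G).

{(26, 25, 17), (26, 25, 18), (26, 25, 9), (29, 20, 14), (30, 7, 1), (30, 7, 3)}

Natural join on F: {(p, k, 9, 22, 23, 14), (p, k, 9, 22, 25, 26), (p, s, 17, 27, 23, 14), (p, s, 17, 27, 25, 26), (p, u, 30, 25, 23, 14), (p, u, 30, 25, 25, 26), (p, y, 18, 13, 23, 14), (p, y, 18, 13, 25, 26), (v, d, 31, 18, 20, 10), (v, d, 31, 18, 20, 29), (v, d, 31, 18, 30, 24), (v, d, 31, 18, 33, 4), (v, t, 14, 22, 20, 10), (v, t, 14, 22, 20, 29), (v, t, 14, 22, 30, 24), (v, t, 14, 22, 33, 4), (v, x, 38, 21, 20, 10), (v, x, 38, 21, 20, 29), (v, x, 38, 21, 30, 24), (v, x, 38, 21, 33, 4), (x, c, 3, 26, 25, 10), (x, c, 3, 26, 7, 30), (x, s, 1, 6, 25, 10), (x, s, 1, 6, 7, 30)}
Keep only column(s) D, G, A, C: {(10, 1, 25, 6), (10, 14, 20, 22), (10, 3, 25, 26), (10, 31, 20, 18), (10, 38, 20, 21), (14, 17, 23, 27), (14, 18, 23, 13), (14, 30, 23, 25), (14, 9, 23, 22), (24, 14, 30, 22), (24, 31, 30, 18), (24, 38, 30, 21), (26, 17, 25, 27), (26, 18, 25, 13), (26, 30, 25, 25), (26, 9, 25, 22), (29, 14, 20, 22), (29, 31, 20, 18), (29, 38, 20, 21), (30, 1, 7, 6), (30, 3, 7, 26), (4, 14, 33, 22), (4, 31, 33, 18), (4, 38, 33, 21)}
σ[A <= D]: keep tuples satisfying A <= D → {(26, 17, 25, 27), (26, 18, 25, 13), (26, 30, 25, 25), (26, 9, 25, 22), (29, 14, 20, 22), (29, 31, 20, 18), (29, 38, 20, 21), (30, 1, 7, 6), (30, 3, 7, 26)}
σ[G <= 18]: keep tuples satisfying G <= 18 → {(26, 17, 25, 27), (26, 18, 25, 13), (26, 9, 25, 22), (29, 14, 20, 22), (30, 1, 7, 6), (30, 3, 7, 26)}
Keep only column(s) D, A, G: {(26, 25, 17), (26, 25, 18), (26, 25, 9), (29, 20, 14), (30, 7, 1), (30, 7, 3)}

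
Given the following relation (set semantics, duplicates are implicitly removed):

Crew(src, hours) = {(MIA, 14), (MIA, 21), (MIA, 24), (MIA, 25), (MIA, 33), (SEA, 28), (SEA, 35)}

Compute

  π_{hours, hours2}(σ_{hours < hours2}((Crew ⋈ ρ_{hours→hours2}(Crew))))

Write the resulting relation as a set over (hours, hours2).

ρ[hours→hours2]: schema becomes (src, hours2); tuples unchanged.
Natural join on src: {(MIA, 14, 14), (MIA, 14, 21), (MIA, 14, 24), (MIA, 14, 25), (MIA, 14, 33), (MIA, 21, 14), (MIA, 21, 21), (MIA, 21, 24), (MIA, 21, 25), (MIA, 21, 33), (MIA, 24, 14), (MIA, 24, 21), (MIA, 24, 24), (MIA, 24, 25), (MIA, 24, 33), (MIA, 25, 14), (MIA, 25, 21), (MIA, 25, 24), (MIA, 25, 25), (MIA, 25, 33), (MIA, 33, 14), (MIA, 33, 21), (MIA, 33, 24), (MIA, 33, 25), (MIA, 33, 33), (SEA, 28, 28), (SEA, 28, 35), (SEA, 35, 28), (SEA, 35, 35)}
Apply σ_{hours < hours2}; surviving tuples: {(MIA, 14, 21), (MIA, 14, 24), (MIA, 14, 25), (MIA, 14, 33), (MIA, 21, 24), (MIA, 21, 25), (MIA, 21, 33), (MIA, 24, 25), (MIA, 24, 33), (MIA, 25, 33), (SEA, 28, 35)}
Projecting to hours, hours2: {(14, 21), (14, 24), (14, 25), (14, 33), (21, 24), (21, 25), (21, 33), (24, 25), (24, 33), (25, 33), (28, 35)}

{(14, 21), (14, 24), (14, 25), (14, 33), (21, 24), (21, 25), (21, 33), (24, 25), (24, 33), (25, 33), (28, 35)}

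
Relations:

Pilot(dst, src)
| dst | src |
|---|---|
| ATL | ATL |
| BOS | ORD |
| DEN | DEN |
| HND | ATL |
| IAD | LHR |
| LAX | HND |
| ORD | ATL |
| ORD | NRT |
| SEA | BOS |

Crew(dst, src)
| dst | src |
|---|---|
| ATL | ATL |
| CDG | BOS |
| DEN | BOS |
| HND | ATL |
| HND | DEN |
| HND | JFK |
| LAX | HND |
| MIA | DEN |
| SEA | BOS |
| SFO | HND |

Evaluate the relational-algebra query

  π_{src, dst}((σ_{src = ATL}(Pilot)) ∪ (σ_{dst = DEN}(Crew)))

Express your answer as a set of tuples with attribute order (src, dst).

Selection src = ATL: {(ATL, ATL), (HND, ATL), (ORD, ATL)}
Selection dst = DEN: {(DEN, BOS)}
Union: {(ATL, ATL), (HND, ATL), (ORD, ATL)} with {(DEN, BOS)} → {(ATL, ATL), (DEN, BOS), (HND, ATL), (ORD, ATL)}
Projecting to src, dst: {(ATL, ATL), (ATL, HND), (ATL, ORD), (BOS, DEN)}

{(ATL, ATL), (ATL, HND), (ATL, ORD), (BOS, DEN)}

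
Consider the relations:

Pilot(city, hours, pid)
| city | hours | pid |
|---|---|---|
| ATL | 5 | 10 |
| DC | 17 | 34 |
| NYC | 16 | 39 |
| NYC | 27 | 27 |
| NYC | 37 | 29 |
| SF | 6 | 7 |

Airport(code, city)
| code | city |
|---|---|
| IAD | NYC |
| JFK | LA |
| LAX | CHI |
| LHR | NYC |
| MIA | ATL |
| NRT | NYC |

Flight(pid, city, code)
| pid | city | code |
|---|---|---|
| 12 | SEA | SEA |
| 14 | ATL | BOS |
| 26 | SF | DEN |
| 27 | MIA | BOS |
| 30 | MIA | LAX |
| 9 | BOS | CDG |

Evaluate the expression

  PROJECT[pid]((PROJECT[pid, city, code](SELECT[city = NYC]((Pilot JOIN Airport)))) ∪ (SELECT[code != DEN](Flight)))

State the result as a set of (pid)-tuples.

{12, 14, 27, 29, 30, 39, 9}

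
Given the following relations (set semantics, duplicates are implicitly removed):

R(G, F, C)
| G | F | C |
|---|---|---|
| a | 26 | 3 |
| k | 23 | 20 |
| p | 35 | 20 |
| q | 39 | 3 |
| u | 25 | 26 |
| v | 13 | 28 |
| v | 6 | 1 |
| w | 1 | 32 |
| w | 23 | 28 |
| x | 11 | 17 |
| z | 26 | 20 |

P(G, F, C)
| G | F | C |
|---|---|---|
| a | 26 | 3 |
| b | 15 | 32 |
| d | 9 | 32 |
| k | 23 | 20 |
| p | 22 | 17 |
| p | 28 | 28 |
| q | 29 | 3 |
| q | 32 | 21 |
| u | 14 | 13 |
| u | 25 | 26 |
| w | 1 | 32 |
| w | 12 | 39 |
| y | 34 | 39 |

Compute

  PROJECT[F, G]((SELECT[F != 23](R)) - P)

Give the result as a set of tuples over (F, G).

{(11, x), (13, v), (26, z), (35, p), (39, q), (6, v)}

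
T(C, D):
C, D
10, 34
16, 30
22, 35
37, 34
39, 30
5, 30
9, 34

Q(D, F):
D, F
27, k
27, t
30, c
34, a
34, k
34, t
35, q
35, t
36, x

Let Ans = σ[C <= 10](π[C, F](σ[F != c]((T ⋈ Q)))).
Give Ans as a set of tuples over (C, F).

Joining T and Q on D yields {(10, 34, a), (10, 34, k), (10, 34, t), (16, 30, c), (22, 35, q), (22, 35, t), (37, 34, a), (37, 34, k), (37, 34, t), (39, 30, c), (5, 30, c), (9, 34, a), (9, 34, k), (9, 34, t)}.
Filtering on F != c leaves {(10, 34, a), (10, 34, k), (10, 34, t), (22, 35, q), (22, 35, t), (37, 34, a), (37, 34, k), (37, 34, t), (9, 34, a), (9, 34, k), (9, 34, t)}.
π[C, F]: project onto (C, F) → {(10, a), (10, k), (10, t), (22, q), (22, t), (37, a), (37, k), (37, t), (9, a), (9, k), (9, t)}
Filtering on C <= 10 leaves {(10, a), (10, k), (10, t), (9, a), (9, k), (9, t)}.

{(10, a), (10, k), (10, t), (9, a), (9, k), (9, t)}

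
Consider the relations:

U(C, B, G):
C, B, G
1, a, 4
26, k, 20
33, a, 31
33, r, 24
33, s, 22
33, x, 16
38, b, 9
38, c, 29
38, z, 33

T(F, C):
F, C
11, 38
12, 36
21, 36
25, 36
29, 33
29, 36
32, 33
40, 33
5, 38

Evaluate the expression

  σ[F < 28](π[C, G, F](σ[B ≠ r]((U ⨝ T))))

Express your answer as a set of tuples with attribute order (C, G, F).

U ⋈ T (natural join on C): {(33, a, 31, 29), (33, a, 31, 32), (33, a, 31, 40), (33, r, 24, 29), (33, r, 24, 32), (33, r, 24, 40), (33, s, 22, 29), (33, s, 22, 32), (33, s, 22, 40), (33, x, 16, 29), (33, x, 16, 32), (33, x, 16, 40), (38, b, 9, 11), (38, b, 9, 5), (38, c, 29, 11), (38, c, 29, 5), (38, z, 33, 11), (38, z, 33, 5)}
Apply σ_{B ≠ r}; surviving tuples: {(33, a, 31, 29), (33, a, 31, 32), (33, a, 31, 40), (33, s, 22, 29), (33, s, 22, 32), (33, s, 22, 40), (33, x, 16, 29), (33, x, 16, 32), (33, x, 16, 40), (38, b, 9, 11), (38, b, 9, 5), (38, c, 29, 11), (38, c, 29, 5), (38, z, 33, 11), (38, z, 33, 5)}
π[C, G, F]: project onto (C, G, F) → {(33, 16, 29), (33, 16, 32), (33, 16, 40), (33, 22, 29), (33, 22, 32), (33, 22, 40), (33, 31, 29), (33, 31, 32), (33, 31, 40), (38, 29, 11), (38, 29, 5), (38, 33, 11), (38, 33, 5), (38, 9, 11), (38, 9, 5)}
Apply σ_{F < 28}; surviving tuples: {(38, 29, 11), (38, 29, 5), (38, 33, 11), (38, 33, 5), (38, 9, 11), (38, 9, 5)}

{(38, 29, 11), (38, 29, 5), (38, 33, 11), (38, 33, 5), (38, 9, 11), (38, 9, 5)}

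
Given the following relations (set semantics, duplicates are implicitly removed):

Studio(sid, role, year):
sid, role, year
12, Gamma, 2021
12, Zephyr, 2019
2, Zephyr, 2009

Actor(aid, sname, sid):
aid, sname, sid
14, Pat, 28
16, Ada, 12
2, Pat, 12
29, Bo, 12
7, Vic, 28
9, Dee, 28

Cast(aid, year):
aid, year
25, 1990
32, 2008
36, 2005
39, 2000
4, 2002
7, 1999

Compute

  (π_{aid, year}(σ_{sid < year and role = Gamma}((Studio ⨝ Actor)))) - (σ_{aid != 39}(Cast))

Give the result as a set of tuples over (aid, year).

{(16, 2021), (2, 2021), (29, 2021)}

Natural join on sid: {(12, Gamma, 2021, 16, Ada), (12, Gamma, 2021, 2, Pat), (12, Gamma, 2021, 29, Bo), (12, Zephyr, 2019, 16, Ada), (12, Zephyr, 2019, 2, Pat), (12, Zephyr, 2019, 29, Bo)}
Apply σ_{sid < year and role = Gamma}; surviving tuples: {(12, Gamma, 2021, 16, Ada), (12, Gamma, 2021, 2, Pat), (12, Gamma, 2021, 29, Bo)}
π[aid, year]: project onto (aid, year) → {(16, 2021), (2, 2021), (29, 2021)}
Apply σ_{aid != 39}; surviving tuples: {(25, 1990), (32, 2008), (36, 2005), (4, 2002), (7, 1999)}
Taking the difference: {(16, 2021), (2, 2021), (29, 2021)}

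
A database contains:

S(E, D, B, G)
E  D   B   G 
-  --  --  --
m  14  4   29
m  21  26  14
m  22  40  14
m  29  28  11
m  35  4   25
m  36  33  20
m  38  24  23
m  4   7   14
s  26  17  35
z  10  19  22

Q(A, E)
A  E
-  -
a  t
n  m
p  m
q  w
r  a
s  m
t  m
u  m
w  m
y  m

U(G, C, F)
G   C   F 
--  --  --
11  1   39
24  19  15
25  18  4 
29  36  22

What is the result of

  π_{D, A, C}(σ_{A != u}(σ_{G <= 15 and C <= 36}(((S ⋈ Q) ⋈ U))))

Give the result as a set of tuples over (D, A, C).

Joining S and Q on E yields {(m, 14, 4, 29, n), (m, 14, 4, 29, p), (m, 14, 4, 29, s), (m, 14, 4, 29, t), (m, 14, 4, 29, u), (m, 14, 4, 29, w), (m, 14, 4, 29, y), (m, 21, 26, 14, n), (m, 21, 26, 14, p), (m, 21, 26, 14, s), (m, 21, 26, 14, t), (m, 21, 26, 14, u), (m, 21, 26, 14, w), (m, 21, 26, 14, y), (m, 22, 40, 14, n), (m, 22, 40, 14, p), (m, 22, 40, 14, s), (m, 22, 40, 14, t), (m, 22, 40, 14, u), (m, 22, 40, 14, w), (m, 22, 40, 14, y), (m, 29, 28, 11, n), (m, 29, 28, 11, p), (m, 29, 28, 11, s), (m, 29, 28, 11, t), (m, 29, 28, 11, u), (m, 29, 28, 11, w), (m, 29, 28, 11, y), (m, 35, 4, 25, n), (m, 35, 4, 25, p), (m, 35, 4, 25, s), (m, 35, 4, 25, t), (m, 35, 4, 25, u), (m, 35, 4, 25, w), (m, 35, 4, 25, y), (m, 36, 33, 20, n), (m, 36, 33, 20, p), (m, 36, 33, 20, s), (m, 36, 33, 20, t), (m, 36, 33, 20, u), (m, 36, 33, 20, w), (m, 36, 33, 20, y), (m, 38, 24, 23, n), (m, 38, 24, 23, p), (m, 38, 24, 23, s), (m, 38, 24, 23, t), (m, 38, 24, 23, u), (m, 38, 24, 23, w), (m, 38, 24, 23, y), (m, 4, 7, 14, n), (m, 4, 7, 14, p), (m, 4, 7, 14, s), (m, 4, 7, 14, t), (m, 4, 7, 14, u), (m, 4, 7, 14, w), (m, 4, 7, 14, y)}.
Joining (S ⋈ Q) and U on G yields {(m, 14, 4, 29, n, 36, 22), (m, 14, 4, 29, p, 36, 22), (m, 14, 4, 29, s, 36, 22), (m, 14, 4, 29, t, 36, 22), (m, 14, 4, 29, u, 36, 22), (m, 14, 4, 29, w, 36, 22), (m, 14, 4, 29, y, 36, 22), (m, 29, 28, 11, n, 1, 39), (m, 29, 28, 11, p, 1, 39), (m, 29, 28, 11, s, 1, 39), (m, 29, 28, 11, t, 1, 39), (m, 29, 28, 11, u, 1, 39), (m, 29, 28, 11, w, 1, 39), (m, 29, 28, 11, y, 1, 39), (m, 35, 4, 25, n, 18, 4), (m, 35, 4, 25, p, 18, 4), (m, 35, 4, 25, s, 18, 4), (m, 35, 4, 25, t, 18, 4), (m, 35, 4, 25, u, 18, 4), (m, 35, 4, 25, w, 18, 4), (m, 35, 4, 25, y, 18, 4)}.
Selection G <= 15 and C <= 36: {(m, 29, 28, 11, n, 1, 39), (m, 29, 28, 11, p, 1, 39), (m, 29, 28, 11, s, 1, 39), (m, 29, 28, 11, t, 1, 39), (m, 29, 28, 11, u, 1, 39), (m, 29, 28, 11, w, 1, 39), (m, 29, 28, 11, y, 1, 39)}
Selection A != u: {(m, 29, 28, 11, n, 1, 39), (m, 29, 28, 11, p, 1, 39), (m, 29, 28, 11, s, 1, 39), (m, 29, 28, 11, t, 1, 39), (m, 29, 28, 11, w, 1, 39), (m, 29, 28, 11, y, 1, 39)}
π[D, A, C]: project onto (D, A, C) → {(29, n, 1), (29, p, 1), (29, s, 1), (29, t, 1), (29, w, 1), (29, y, 1)}

{(29, n, 1), (29, p, 1), (29, s, 1), (29, t, 1), (29, w, 1), (29, y, 1)}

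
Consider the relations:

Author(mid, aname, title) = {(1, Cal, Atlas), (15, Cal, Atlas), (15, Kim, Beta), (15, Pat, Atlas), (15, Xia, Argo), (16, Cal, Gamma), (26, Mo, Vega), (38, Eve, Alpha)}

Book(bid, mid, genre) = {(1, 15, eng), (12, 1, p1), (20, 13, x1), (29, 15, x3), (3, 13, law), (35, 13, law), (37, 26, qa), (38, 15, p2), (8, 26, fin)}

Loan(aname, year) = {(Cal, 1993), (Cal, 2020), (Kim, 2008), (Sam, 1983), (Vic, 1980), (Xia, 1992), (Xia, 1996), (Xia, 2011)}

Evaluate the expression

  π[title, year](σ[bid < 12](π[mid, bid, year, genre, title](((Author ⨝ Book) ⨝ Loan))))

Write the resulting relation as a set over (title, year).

Natural join on mid: {(1, Cal, Atlas, 12, p1), (15, Cal, Atlas, 1, eng), (15, Cal, Atlas, 29, x3), (15, Cal, Atlas, 38, p2), (15, Kim, Beta, 1, eng), (15, Kim, Beta, 29, x3), (15, Kim, Beta, 38, p2), (15, Pat, Atlas, 1, eng), (15, Pat, Atlas, 29, x3), (15, Pat, Atlas, 38, p2), (15, Xia, Argo, 1, eng), (15, Xia, Argo, 29, x3), (15, Xia, Argo, 38, p2), (26, Mo, Vega, 37, qa), (26, Mo, Vega, 8, fin)}
Natural join on aname: {(1, Cal, Atlas, 12, p1, 1993), (1, Cal, Atlas, 12, p1, 2020), (15, Cal, Atlas, 1, eng, 1993), (15, Cal, Atlas, 1, eng, 2020), (15, Cal, Atlas, 29, x3, 1993), (15, Cal, Atlas, 29, x3, 2020), (15, Cal, Atlas, 38, p2, 1993), (15, Cal, Atlas, 38, p2, 2020), (15, Kim, Beta, 1, eng, 2008), (15, Kim, Beta, 29, x3, 2008), (15, Kim, Beta, 38, p2, 2008), (15, Xia, Argo, 1, eng, 1992), (15, Xia, Argo, 1, eng, 1996), (15, Xia, Argo, 1, eng, 2011), (15, Xia, Argo, 29, x3, 1992), (15, Xia, Argo, 29, x3, 1996), (15, Xia, Argo, 29, x3, 2011), (15, Xia, Argo, 38, p2, 1992), (15, Xia, Argo, 38, p2, 1996), (15, Xia, Argo, 38, p2, 2011)}
π[mid, bid, year, genre, title]: project onto (mid, bid, year, genre, title) → {(1, 12, 1993, p1, Atlas), (1, 12, 2020, p1, Atlas), (15, 1, 1992, eng, Argo), (15, 1, 1993, eng, Atlas), (15, 1, 1996, eng, Argo), (15, 1, 2008, eng, Beta), (15, 1, 2011, eng, Argo), (15, 1, 2020, eng, Atlas), (15, 29, 1992, x3, Argo), (15, 29, 1993, x3, Atlas), (15, 29, 1996, x3, Argo), (15, 29, 2008, x3, Beta), (15, 29, 2011, x3, Argo), (15, 29, 2020, x3, Atlas), (15, 38, 1992, p2, Argo), (15, 38, 1993, p2, Atlas), (15, 38, 1996, p2, Argo), (15, 38, 2008, p2, Beta), (15, 38, 2011, p2, Argo), (15, 38, 2020, p2, Atlas)}
Apply σ_{bid < 12}; surviving tuples: {(15, 1, 1992, eng, Argo), (15, 1, 1993, eng, Atlas), (15, 1, 1996, eng, Argo), (15, 1, 2008, eng, Beta), (15, 1, 2011, eng, Argo), (15, 1, 2020, eng, Atlas)}
π[title, year]: project onto (title, year) → {(Argo, 1992), (Argo, 1996), (Argo, 2011), (Atlas, 1993), (Atlas, 2020), (Beta, 2008)}

{(Argo, 1992), (Argo, 1996), (Argo, 2011), (Atlas, 1993), (Atlas, 2020), (Beta, 2008)}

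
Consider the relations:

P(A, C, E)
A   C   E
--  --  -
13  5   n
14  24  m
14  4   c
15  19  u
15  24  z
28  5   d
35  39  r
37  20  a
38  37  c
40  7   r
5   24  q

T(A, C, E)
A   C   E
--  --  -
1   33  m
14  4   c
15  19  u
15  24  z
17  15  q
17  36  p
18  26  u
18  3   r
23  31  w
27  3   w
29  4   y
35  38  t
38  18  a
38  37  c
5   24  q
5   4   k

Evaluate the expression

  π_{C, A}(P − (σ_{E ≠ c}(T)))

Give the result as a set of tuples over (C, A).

Filtering on E ≠ c leaves {(1, 33, m), (15, 19, u), (15, 24, z), (17, 15, q), (17, 36, p), (18, 26, u), (18, 3, r), (23, 31, w), (27, 3, w), (29, 4, y), (35, 38, t), (38, 18, a), (5, 24, q), (5, 4, k)}.
Taking the difference: {(13, 5, n), (14, 24, m), (14, 4, c), (28, 5, d), (35, 39, r), (37, 20, a), (38, 37, c), (40, 7, r)}
π[C, A]: project onto (C, A) → {(20, 37), (24, 14), (37, 38), (39, 35), (4, 14), (5, 13), (5, 28), (7, 40)}

{(20, 37), (24, 14), (37, 38), (39, 35), (4, 14), (5, 13), (5, 28), (7, 40)}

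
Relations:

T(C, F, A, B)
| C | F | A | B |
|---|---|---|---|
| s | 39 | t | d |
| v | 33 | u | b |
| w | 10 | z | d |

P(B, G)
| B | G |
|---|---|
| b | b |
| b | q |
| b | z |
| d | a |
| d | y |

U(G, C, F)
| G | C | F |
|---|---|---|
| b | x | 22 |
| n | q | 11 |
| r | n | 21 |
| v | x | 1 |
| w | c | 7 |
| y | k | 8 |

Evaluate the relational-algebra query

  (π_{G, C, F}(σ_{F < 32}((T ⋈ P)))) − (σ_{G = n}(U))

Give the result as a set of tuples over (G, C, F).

Joining T and P on B yields {(s, 39, t, d, a), (s, 39, t, d, y), (v, 33, u, b, b), (v, 33, u, b, q), (v, 33, u, b, z), (w, 10, z, d, a), (w, 10, z, d, y)}.
σ[F < 32]: keep tuples satisfying F < 32 → {(w, 10, z, d, a), (w, 10, z, d, y)}
π_{G, C, F} gives {(a, w, 10), (y, w, 10)}.
σ[G = n]: keep tuples satisfying G = n → {(n, q, 11)}
Taking the difference: {(a, w, 10), (y, w, 10)}

{(a, w, 10), (y, w, 10)}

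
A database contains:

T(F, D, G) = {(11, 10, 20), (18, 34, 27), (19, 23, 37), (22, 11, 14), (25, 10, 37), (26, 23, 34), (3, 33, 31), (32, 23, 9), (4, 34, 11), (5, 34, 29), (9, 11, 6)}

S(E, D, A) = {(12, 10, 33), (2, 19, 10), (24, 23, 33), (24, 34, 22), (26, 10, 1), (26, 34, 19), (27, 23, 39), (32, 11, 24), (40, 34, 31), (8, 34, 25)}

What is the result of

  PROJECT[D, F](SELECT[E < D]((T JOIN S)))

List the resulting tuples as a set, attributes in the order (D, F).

Natural join on D: {(11, 10, 20, 12, 33), (11, 10, 20, 26, 1), (18, 34, 27, 24, 22), (18, 34, 27, 26, 19), (18, 34, 27, 40, 31), (18, 34, 27, 8, 25), (19, 23, 37, 24, 33), (19, 23, 37, 27, 39), (22, 11, 14, 32, 24), (25, 10, 37, 12, 33), (25, 10, 37, 26, 1), (26, 23, 34, 24, 33), (26, 23, 34, 27, 39), (32, 23, 9, 24, 33), (32, 23, 9, 27, 39), (4, 34, 11, 24, 22), (4, 34, 11, 26, 19), (4, 34, 11, 40, 31), (4, 34, 11, 8, 25), (5, 34, 29, 24, 22), (5, 34, 29, 26, 19), (5, 34, 29, 40, 31), (5, 34, 29, 8, 25), (9, 11, 6, 32, 24)}
Selection E < D: {(18, 34, 27, 24, 22), (18, 34, 27, 26, 19), (18, 34, 27, 8, 25), (4, 34, 11, 24, 22), (4, 34, 11, 26, 19), (4, 34, 11, 8, 25), (5, 34, 29, 24, 22), (5, 34, 29, 26, 19), (5, 34, 29, 8, 25)}
Projecting to D, F (6 duplicate(s) eliminated): {(34, 18), (34, 4), (34, 5)}

{(34, 18), (34, 4), (34, 5)}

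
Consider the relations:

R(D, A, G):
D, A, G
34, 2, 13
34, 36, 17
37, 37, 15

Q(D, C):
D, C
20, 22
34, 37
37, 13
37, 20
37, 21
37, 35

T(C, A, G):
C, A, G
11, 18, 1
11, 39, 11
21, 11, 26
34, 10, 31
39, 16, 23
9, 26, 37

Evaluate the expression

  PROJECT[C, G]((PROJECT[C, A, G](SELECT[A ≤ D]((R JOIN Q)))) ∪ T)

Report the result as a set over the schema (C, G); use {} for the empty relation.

{(11, 1), (11, 11), (13, 15), (20, 15), (21, 15), (21, 26), (34, 31), (35, 15), (37, 13), (39, 23), (9, 37)}

Joining R and Q on D yields {(34, 2, 13, 37), (34, 36, 17, 37), (37, 37, 15, 13), (37, 37, 15, 20), (37, 37, 15, 21), (37, 37, 15, 35)}.
Filtering on A ≤ D leaves {(34, 2, 13, 37), (37, 37, 15, 13), (37, 37, 15, 20), (37, 37, 15, 21), (37, 37, 15, 35)}.
π[C, A, G]: project onto (C, A, G) → {(13, 37, 15), (20, 37, 15), (21, 37, 15), (35, 37, 15), (37, 2, 13)}
Union: {(13, 37, 15), (20, 37, 15), (21, 37, 15), (35, 37, 15), (37, 2, 13)} with {(11, 18, 1), (11, 39, 11), (21, 11, 26), (34, 10, 31), (39, 16, 23), (9, 26, 37)} → {(11, 18, 1), (11, 39, 11), (13, 37, 15), (20, 37, 15), (21, 11, 26), (21, 37, 15), (34, 10, 31), (35, 37, 15), (37, 2, 13), (39, 16, 23), (9, 26, 37)}
π[C, G]: project onto (C, G) → {(11, 1), (11, 11), (13, 15), (20, 15), (21, 15), (21, 26), (34, 31), (35, 15), (37, 13), (39, 23), (9, 37)}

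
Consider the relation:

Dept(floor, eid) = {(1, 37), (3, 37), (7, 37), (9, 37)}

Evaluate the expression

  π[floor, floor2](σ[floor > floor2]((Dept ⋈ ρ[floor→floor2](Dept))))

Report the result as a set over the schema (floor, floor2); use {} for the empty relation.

{(3, 1), (7, 1), (7, 3), (9, 1), (9, 3), (9, 7)}

ρ[floor→floor2]: schema becomes (floor2, eid); tuples unchanged.
Joining Dept and ρ[floor→floor2](Dept) on eid yields {(1, 37, 1), (1, 37, 3), (1, 37, 7), (1, 37, 9), (3, 37, 1), (3, 37, 3), (3, 37, 7), (3, 37, 9), (7, 37, 1), (7, 37, 3), (7, 37, 7), (7, 37, 9), (9, 37, 1), (9, 37, 3), (9, 37, 7), (9, 37, 9)}.
σ[floor > floor2]: keep tuples satisfying floor > floor2 → {(3, 37, 1), (7, 37, 1), (7, 37, 3), (9, 37, 1), (9, 37, 3), (9, 37, 7)}
π[floor, floor2]: project onto (floor, floor2) → {(3, 1), (7, 1), (7, 3), (9, 1), (9, 3), (9, 7)}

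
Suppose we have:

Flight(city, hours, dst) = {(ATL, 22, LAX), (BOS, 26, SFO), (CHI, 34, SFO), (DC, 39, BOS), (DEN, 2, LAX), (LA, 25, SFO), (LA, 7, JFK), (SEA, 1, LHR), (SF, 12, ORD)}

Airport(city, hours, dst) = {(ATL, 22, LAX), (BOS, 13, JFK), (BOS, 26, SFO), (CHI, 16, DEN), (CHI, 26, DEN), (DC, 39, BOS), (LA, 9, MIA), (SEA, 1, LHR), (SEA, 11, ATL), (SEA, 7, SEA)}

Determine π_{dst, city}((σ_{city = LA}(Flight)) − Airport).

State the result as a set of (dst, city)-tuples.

{(JFK, LA), (SFO, LA)}

Filtering on city = LA leaves {(LA, 25, SFO), (LA, 7, JFK)}.
Taking the difference: {(LA, 25, SFO), (LA, 7, JFK)}
π_{dst, city} gives {(JFK, LA), (SFO, LA)}.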